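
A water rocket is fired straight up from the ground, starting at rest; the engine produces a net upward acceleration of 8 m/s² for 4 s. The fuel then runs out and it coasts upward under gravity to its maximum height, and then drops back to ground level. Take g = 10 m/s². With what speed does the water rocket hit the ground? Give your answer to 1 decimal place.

48.0 m/s

Phase 1 (powered ascent): v₀ = 0 m/s, a = 8 m/s².
v = v₀ + at = 0 + (8)(4) = 32.0 m/s
Δx = v₀t + ½at² = 0·4 + 0.5·8·4² = 64.0 m

Phase 2 (coasting upward): v₀ = 32.0 m/s, a = -10 m/s².
v = v₀ + at → t = (0 − 32.0) / -10 = 3.20 s
v² = v₀² + 2aΔx → Δx = (0² − 32.0²)/(2·-10) = 51.2 m

Phase 3 (free fall): v₀ = 0 m/s, a = -10 m/s².
Falls 115 m from rest: t = √(2·115/10) = 4.80 s; v = g·t = 48.0 m/s.
Impact speed = 48.0 m/s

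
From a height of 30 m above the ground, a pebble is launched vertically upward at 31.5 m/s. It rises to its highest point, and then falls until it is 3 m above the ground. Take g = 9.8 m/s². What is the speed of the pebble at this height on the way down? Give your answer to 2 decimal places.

Phase 1 (rising): v₀ = 31.5 m/s, a = -9.8 m/s².
v = v₀ + at → t = (0 − 31.5) / -9.8 = 3.21 s
v² = v₀² + 2aΔx → Δx = (0² − 31.5²)/(2·-9.8) = 50.6 m

Phase 2 (falling): v₀ = 0 m/s, a = -9.8 m/s².
Falls 77.6 m from rest: t = √(2·77.6/9.8) = 3.98 s; v = g·t = 39.0 m/s.
Final speed = 39.0 m/s

39.01 m/s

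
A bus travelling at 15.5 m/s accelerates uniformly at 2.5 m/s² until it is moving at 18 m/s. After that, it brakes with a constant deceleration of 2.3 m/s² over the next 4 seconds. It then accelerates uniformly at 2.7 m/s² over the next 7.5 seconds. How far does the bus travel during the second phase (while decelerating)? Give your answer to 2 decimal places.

Phase 1 (accelerating): v₀ = 15.5 m/s, a = 2.5 m/s².
v = v₀ + at → t = (18 − 15.5) / 2.5 = 1.00 s
v² = v₀² + 2aΔx → Δx = (18² − 15.5²)/(2·2.5) = 16.8 m

Phase 2 (decelerating): v₀ = 18.0 m/s, a = -2.3 m/s².
v = v₀ + at = 18.0 + (-2.3)(4) = 8.80 m/s
Δx = v₀t + ½at² = 18.0·4 + 0.5·-2.3·4² = 53.6 m
Distance in phase 2 = 53.6 m

53.60 m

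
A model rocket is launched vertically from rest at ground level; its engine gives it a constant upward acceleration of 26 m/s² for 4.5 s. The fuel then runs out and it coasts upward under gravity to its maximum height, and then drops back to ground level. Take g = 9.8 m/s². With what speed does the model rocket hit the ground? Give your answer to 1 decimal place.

Phase 1 (powered ascent): v₀ = 0 m/s, a = 26 m/s².
v = v₀ + at = 0 + (26)(4.5) = 117 m/s
Δx = v₀t + ½at² = 0·4.5 + 0.5·26·4.5² = 263 m

Phase 2 (coasting upward): v₀ = 117 m/s, a = -9.8 m/s².
v = v₀ + at → t = (0 − 117) / -9.8 = 11.9 s
v² = v₀² + 2aΔx → Δx = (0² − 117²)/(2·-9.8) = 698 m

Phase 3 (free fall): v₀ = 0 m/s, a = -9.8 m/s².
Falls 962 m from rest: t = √(2·962/9.8) = 14.0 s; v = g·t = 137 m/s.
Impact speed = 137 m/s

137.3 m/s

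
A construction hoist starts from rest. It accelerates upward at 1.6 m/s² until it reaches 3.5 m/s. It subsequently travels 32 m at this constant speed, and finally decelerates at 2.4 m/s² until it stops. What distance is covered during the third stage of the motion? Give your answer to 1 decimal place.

Phase 1 (accelerating): v₀ = 0 m/s, a = 1.6 m/s².
v = v₀ + at → t = (3.5 − 0) / 1.6 = 2.19 s
v² = v₀² + 2aΔx → Δx = (3.5² − 0²)/(2·1.6) = 3.83 m

Phase 2 (constant speed): v₀ = 3.50 m/s, a = 0 m/s².
Constant speed: t = d/v = 32/3.50 = 9.14 s

Phase 3 (decelerating): v₀ = 3.50 m/s, a = -2.4 m/s².
v = v₀ + at → t = (0 − 3.50) / -2.4 = 1.46 s
v² = v₀² + 2aΔx → Δx = (0² − 3.50²)/(2·-2.4) = 2.55 m
Distance in phase 3 = 2.55 m

2.6 m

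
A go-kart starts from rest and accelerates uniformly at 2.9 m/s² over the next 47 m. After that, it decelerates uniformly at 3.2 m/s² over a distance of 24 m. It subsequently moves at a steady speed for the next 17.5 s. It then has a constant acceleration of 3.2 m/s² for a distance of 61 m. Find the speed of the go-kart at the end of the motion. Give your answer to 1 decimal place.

22.6 m/s

Phase 1 (accelerating): v₀ = 0 m/s, a = 2.9 m/s².
v² = v₀² + 2aΔx = 0² + 2·2.9·47 = 273 → v = 16.5 m/s
t = (v − v₀)/a = (16.5 − 0)/2.9 = 5.69 s

Phase 2 (decelerating): v₀ = 16.5 m/s, a = -3.2 m/s².
v² = v₀² + 2aΔx = 16.5² + 2·-3.2·24 = 119 → v = 10.9 m/s
t = (v − v₀)/a = (10.9 − 16.5)/-3.2 = 1.75 s

Phase 3 (constant speed): v₀ = 10.9 m/s, a = 0 m/s².
v = v₀ + at = 10.9 + (0)(17.5) = 10.9 m/s
Δx = v₀t + ½at² = 10.9·17.5 + 0.5·0·17.5² = 191 m

Phase 4 (accelerating): v₀ = 10.9 m/s, a = 3.2 m/s².
v² = v₀² + 2aΔx = 10.9² + 2·3.2·61 = 509 → v = 22.6 m/s
t = (v − v₀)/a = (22.6 − 10.9)/3.2 = 3.64 s
Final speed = 22.6 m/s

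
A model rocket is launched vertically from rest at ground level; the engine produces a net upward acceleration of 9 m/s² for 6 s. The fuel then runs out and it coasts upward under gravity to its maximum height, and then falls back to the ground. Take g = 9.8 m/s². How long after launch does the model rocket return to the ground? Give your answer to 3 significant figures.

19.5 s

Phase 1 (powered ascent): v₀ = 0 m/s, a = 9 m/s².
v = v₀ + at = 0 + (9)(6) = 54.0 m/s
Δx = v₀t + ½at² = 0·6 + 0.5·9·6² = 162 m

Phase 2 (coasting upward): v₀ = 54.0 m/s, a = -9.8 m/s².
v = v₀ + at → t = (0 − 54.0) / -9.8 = 5.51 s
v² = v₀² + 2aΔx → Δx = (0² − 54.0²)/(2·-9.8) = 149 m

Phase 3 (free fall): v₀ = 0 m/s, a = -9.8 m/s².
Falls 311 m from rest: t = √(2·311/9.8) = 7.96 s; v = g·t = 78.0 m/s.
Total time = 6.00 + 5.51 + 7.96 = 19.5 s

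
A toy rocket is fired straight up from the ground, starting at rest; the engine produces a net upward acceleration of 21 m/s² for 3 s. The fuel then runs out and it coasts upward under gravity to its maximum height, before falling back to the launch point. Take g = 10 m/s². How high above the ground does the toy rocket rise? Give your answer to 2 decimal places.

Phase 1 (powered ascent): v₀ = 0 m/s, a = 21 m/s².
v = v₀ + at = 0 + (21)(3) = 63.0 m/s
Δx = v₀t + ½at² = 0·3 + 0.5·21·3² = 94.5 m

Phase 2 (coasting upward): v₀ = 63.0 m/s, a = -10 m/s².
v = v₀ + at → t = (0 − 63.0) / -10 = 6.30 s
v² = v₀² + 2aΔx → Δx = (0² − 63.0²)/(2·-10) = 198 m
Maximum height = 94.5 + 198 = 293 m

292.95 m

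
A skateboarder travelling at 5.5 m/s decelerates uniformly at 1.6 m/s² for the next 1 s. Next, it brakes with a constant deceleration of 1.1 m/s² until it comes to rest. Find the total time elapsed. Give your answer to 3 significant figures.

4.55 s

Phase 1 (decelerating): v₀ = 5.50 m/s, a = -1.6 m/s².
v = v₀ + at = 5.50 + (-1.6)(1) = 3.90 m/s
Δx = v₀t + ½at² = 5.50·1 + 0.5·-1.6·1² = 4.70 m

Phase 2 (decelerating): v₀ = 3.90 m/s, a = -1.1 m/s².
v = v₀ + at → t = (0 − 3.90) / -1.1 = 3.55 s
v² = v₀² + 2aΔx → Δx = (0² − 3.90²)/(2·-1.1) = 6.91 m
Total time = 1.00 + 3.55 = 4.55 s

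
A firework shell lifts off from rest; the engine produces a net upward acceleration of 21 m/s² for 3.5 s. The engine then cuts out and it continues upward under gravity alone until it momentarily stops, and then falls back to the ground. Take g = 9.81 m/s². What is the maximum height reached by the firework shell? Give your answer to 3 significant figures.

Phase 1 (powered ascent): v₀ = 0 m/s, a = 21 m/s².
v = v₀ + at = 0 + (21)(3.5) = 73.5 m/s
Δx = v₀t + ½at² = 0·3.5 + 0.5·21·3.5² = 129 m

Phase 2 (coasting upward): v₀ = 73.5 m/s, a = -9.81 m/s².
v = v₀ + at → t = (0 − 73.5) / -9.81 = 7.49 s
v² = v₀² + 2aΔx → Δx = (0² − 73.5²)/(2·-9.81) = 275 m
Maximum height = 129 + 275 = 404 m

404 m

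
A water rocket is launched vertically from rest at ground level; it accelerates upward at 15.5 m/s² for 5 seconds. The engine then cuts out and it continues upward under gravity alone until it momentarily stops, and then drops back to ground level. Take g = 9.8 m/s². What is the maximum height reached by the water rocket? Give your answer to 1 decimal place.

500.2 m

Phase 1 (powered ascent): v₀ = 0 m/s, a = 15.5 m/s².
v = v₀ + at = 0 + (15.5)(5) = 77.5 m/s
Δx = v₀t + ½at² = 0·5 + 0.5·15.5·5² = 194 m

Phase 2 (coasting upward): v₀ = 77.5 m/s, a = -9.8 m/s².
v = v₀ + at → t = (0 − 77.5) / -9.8 = 7.91 s
v² = v₀² + 2aΔx → Δx = (0² − 77.5²)/(2·-9.8) = 306 m
Maximum height = 194 + 306 = 500 m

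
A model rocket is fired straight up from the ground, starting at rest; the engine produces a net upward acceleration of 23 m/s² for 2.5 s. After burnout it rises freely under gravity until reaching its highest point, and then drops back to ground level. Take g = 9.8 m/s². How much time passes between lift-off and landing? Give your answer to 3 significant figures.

Phase 1 (powered ascent): v₀ = 0 m/s, a = 23 m/s².
v = v₀ + at = 0 + (23)(2.5) = 57.5 m/s
Δx = v₀t + ½at² = 0·2.5 + 0.5·23·2.5² = 71.9 m

Phase 2 (coasting upward): v₀ = 57.5 m/s, a = -9.8 m/s².
v = v₀ + at → t = (0 − 57.5) / -9.8 = 5.87 s
v² = v₀² + 2aΔx → Δx = (0² − 57.5²)/(2·-9.8) = 169 m

Phase 3 (free fall): v₀ = 0 m/s, a = -9.8 m/s².
Falls 241 m from rest: t = √(2·241/9.8) = 7.01 s; v = g·t = 68.7 m/s.
Total time = 2.50 + 5.87 + 7.01 = 15.4 s

15.4 s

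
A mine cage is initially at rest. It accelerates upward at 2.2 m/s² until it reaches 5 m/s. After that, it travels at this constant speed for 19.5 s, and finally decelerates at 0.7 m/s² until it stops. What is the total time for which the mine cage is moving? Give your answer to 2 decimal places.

28.92 s

Phase 1 (accelerating): v₀ = 0 m/s, a = 2.2 m/s².
v = v₀ + at → t = (5 − 0) / 2.2 = 2.27 s
v² = v₀² + 2aΔx → Δx = (5² − 0²)/(2·2.2) = 5.68 m

Phase 2 (constant speed): v₀ = 5.00 m/s, a = 0 m/s².
v = v₀ + at = 5.00 + (0)(19.5) = 5.00 m/s
Δx = v₀t + ½at² = 5.00·19.5 + 0.5·0·19.5² = 97.5 m

Phase 3 (decelerating): v₀ = 5.00 m/s, a = -0.7 m/s².
v = v₀ + at → t = (0 − 5.00) / -0.7 = 7.14 s
v² = v₀² + 2aΔx → Δx = (0² − 5.00²)/(2·-0.7) = 17.9 m
Total time = 2.27 + 19.5 + 7.14 = 28.9 s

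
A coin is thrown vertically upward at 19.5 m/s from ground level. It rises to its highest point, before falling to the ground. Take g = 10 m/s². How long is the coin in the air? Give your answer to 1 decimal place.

Phase 1 (rising): v₀ = 19.5 m/s, a = -10 m/s².
v = v₀ + at → t = (0 − 19.5) / -10 = 1.95 s
v² = v₀² + 2aΔx → Δx = (0² − 19.5²)/(2·-10) = 19.0 m

Phase 2 (falling): v₀ = 0 m/s, a = -10 m/s².
Falls 19.0 m from rest: t = √(2·19.0/10) = 1.95 s; v = g·t = 19.5 m/s.
Total time = 1.95 + 1.95 = 3.90 s

3.9 s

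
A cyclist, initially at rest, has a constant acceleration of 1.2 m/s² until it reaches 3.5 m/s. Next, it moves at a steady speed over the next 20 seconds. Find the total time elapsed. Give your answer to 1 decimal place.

Phase 1 (accelerating): v₀ = 0 m/s, a = 1.2 m/s².
v = v₀ + at → t = (3.5 − 0) / 1.2 = 2.92 s
v² = v₀² + 2aΔx → Δx = (3.5² − 0²)/(2·1.2) = 5.10 m

Phase 2 (constant speed): v₀ = 3.50 m/s, a = 0 m/s².
v = v₀ + at = 3.50 + (0)(20) = 3.50 m/s
Δx = v₀t + ½at² = 3.50·20 + 0.5·0·20² = 70.0 m
Total time = 2.92 + 20.0 = 22.9 s

22.9 s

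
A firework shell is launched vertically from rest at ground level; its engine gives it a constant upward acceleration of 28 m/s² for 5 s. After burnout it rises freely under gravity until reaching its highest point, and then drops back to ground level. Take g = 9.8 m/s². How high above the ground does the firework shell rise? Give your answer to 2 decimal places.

1350.00 m

Phase 1 (powered ascent): v₀ = 0 m/s, a = 28 m/s².
v = v₀ + at = 0 + (28)(5) = 140 m/s
Δx = v₀t + ½at² = 0·5 + 0.5·28·5² = 350 m

Phase 2 (coasting upward): v₀ = 140 m/s, a = -9.8 m/s².
v = v₀ + at → t = (0 − 140) / -9.8 = 14.3 s
v² = v₀² + 2aΔx → Δx = (0² − 140²)/(2·-9.8) = 1000 m
Maximum height = 350 + 1000 = 1350 m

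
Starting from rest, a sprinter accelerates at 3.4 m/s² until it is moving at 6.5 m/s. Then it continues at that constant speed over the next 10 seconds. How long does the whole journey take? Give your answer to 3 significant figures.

Phase 1 (accelerating): v₀ = 0 m/s, a = 3.4 m/s².
v = v₀ + at → t = (6.5 − 0) / 3.4 = 1.91 s
v² = v₀² + 2aΔx → Δx = (6.5² − 0²)/(2·3.4) = 6.21 m

Phase 2 (constant speed): v₀ = 6.50 m/s, a = 0 m/s².
v = v₀ + at = 6.50 + (0)(10) = 6.50 m/s
Δx = v₀t + ½at² = 6.50·10 + 0.5·0·10² = 65.0 m
Total time = 1.91 + 10.0 = 11.9 s

11.9 s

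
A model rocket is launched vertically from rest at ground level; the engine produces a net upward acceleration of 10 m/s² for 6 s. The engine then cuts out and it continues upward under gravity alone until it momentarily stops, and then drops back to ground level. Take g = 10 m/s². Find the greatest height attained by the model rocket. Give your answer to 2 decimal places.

360.00 m

Phase 1 (powered ascent): v₀ = 0 m/s, a = 10 m/s².
v = v₀ + at = 0 + (10)(6) = 60.0 m/s
Δx = v₀t + ½at² = 0·6 + 0.5·10·6² = 180 m

Phase 2 (coasting upward): v₀ = 60.0 m/s, a = -10 m/s².
v = v₀ + at → t = (0 − 60.0) / -10 = 6.00 s
v² = v₀² + 2aΔx → Δx = (0² − 60.0²)/(2·-10) = 180 m
Maximum height = 180 + 180 = 360 m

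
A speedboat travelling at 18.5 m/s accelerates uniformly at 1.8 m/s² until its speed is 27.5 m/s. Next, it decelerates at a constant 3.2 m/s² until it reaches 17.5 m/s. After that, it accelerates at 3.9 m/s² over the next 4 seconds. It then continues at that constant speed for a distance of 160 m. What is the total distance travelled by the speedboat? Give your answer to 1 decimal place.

Phase 1 (accelerating): v₀ = 18.5 m/s, a = 1.8 m/s².
v = v₀ + at → t = (27.5 − 18.5) / 1.8 = 5.00 s
v² = v₀² + 2aΔx → Δx = (27.5² − 18.5²)/(2·1.8) = 115 m

Phase 2 (decelerating): v₀ = 27.5 m/s, a = -3.2 m/s².
v = v₀ + at → t = (17.5 − 27.5) / -3.2 = 3.12 s
v² = v₀² + 2aΔx → Δx = (17.5² − 27.5²)/(2·-3.2) = 70.3 m

Phase 3 (accelerating): v₀ = 17.5 m/s, a = 3.9 m/s².
v = v₀ + at = 17.5 + (3.9)(4) = 33.1 m/s
Δx = v₀t + ½at² = 17.5·4 + 0.5·3.9·4² = 101 m

Phase 4 (constant speed): v₀ = 33.1 m/s, a = 0 m/s².
Constant speed: t = d/v = 160/33.1 = 4.83 s
Total distance = 115 + 70.3 + 101 + 160 = 447 m

446.5 m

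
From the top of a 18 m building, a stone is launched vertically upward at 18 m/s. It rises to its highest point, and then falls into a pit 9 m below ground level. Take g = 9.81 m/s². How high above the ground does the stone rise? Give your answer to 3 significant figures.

34.5 m

Phase 1 (rising): v₀ = 18.0 m/s, a = -9.81 m/s².
v = v₀ + at → t = (0 − 18.0) / -9.81 = 1.83 s
v² = v₀² + 2aΔx → Δx = (0² − 18.0²)/(2·-9.81) = 16.5 m
Maximum height = 18 + 16.5 = 34.5 m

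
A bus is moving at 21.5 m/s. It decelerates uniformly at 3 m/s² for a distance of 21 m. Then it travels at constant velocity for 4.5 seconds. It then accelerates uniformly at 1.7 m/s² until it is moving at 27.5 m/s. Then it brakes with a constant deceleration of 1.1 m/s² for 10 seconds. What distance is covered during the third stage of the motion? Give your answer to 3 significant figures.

124 m

Phase 1 (decelerating): v₀ = 21.5 m/s, a = -3 m/s².
v² = v₀² + 2aΔx = 21.5² + 2·-3·21 = 336 → v = 18.3 m/s
t = (v − v₀)/a = (18.3 − 21.5)/-3 = 1.05 s

Phase 2 (constant speed): v₀ = 18.3 m/s, a = 0 m/s².
v = v₀ + at = 18.3 + (0)(4.5) = 18.3 m/s
Δx = v₀t + ½at² = 18.3·4.5 + 0.5·0·4.5² = 82.5 m

Phase 3 (accelerating): v₀ = 18.3 m/s, a = 1.7 m/s².
v = v₀ + at → t = (27.5 − 18.3) / 1.7 = 5.39 s
v² = v₀² + 2aΔx → Δx = (27.5² − 18.3²)/(2·1.7) = 124 m
Distance in phase 3 = 124 m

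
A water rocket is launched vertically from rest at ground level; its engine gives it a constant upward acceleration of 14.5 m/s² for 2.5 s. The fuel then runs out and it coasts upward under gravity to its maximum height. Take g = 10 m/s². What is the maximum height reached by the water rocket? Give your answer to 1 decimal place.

Phase 1 (powered ascent): v₀ = 0 m/s, a = 14.5 m/s².
v = v₀ + at = 0 + (14.5)(2.5) = 36.2 m/s
Δx = v₀t + ½at² = 0·2.5 + 0.5·14.5·2.5² = 45.3 m

Phase 2 (coasting upward): v₀ = 36.2 m/s, a = -10 m/s².
v = v₀ + at → t = (0 − 36.2) / -10 = 3.62 s
v² = v₀² + 2aΔx → Δx = (0² − 36.2²)/(2·-10) = 65.7 m
Maximum height = 45.3 + 65.7 = 111 m

111.0 m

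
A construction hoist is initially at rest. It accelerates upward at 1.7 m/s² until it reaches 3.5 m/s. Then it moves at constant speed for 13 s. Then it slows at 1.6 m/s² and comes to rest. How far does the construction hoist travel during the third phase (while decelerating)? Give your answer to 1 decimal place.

3.8 m

Phase 1 (accelerating): v₀ = 0 m/s, a = 1.7 m/s².
v = v₀ + at → t = (3.5 − 0) / 1.7 = 2.06 s
v² = v₀² + 2aΔx → Δx = (3.5² − 0²)/(2·1.7) = 3.60 m

Phase 2 (constant speed): v₀ = 3.50 m/s, a = 0 m/s².
v = v₀ + at = 3.50 + (0)(13) = 3.50 m/s
Δx = v₀t + ½at² = 3.50·13 + 0.5·0·13² = 45.5 m

Phase 3 (decelerating): v₀ = 3.50 m/s, a = -1.6 m/s².
v = v₀ + at → t = (0 − 3.50) / -1.6 = 2.19 s
v² = v₀² + 2aΔx → Δx = (0² − 3.50²)/(2·-1.6) = 3.83 m
Distance in phase 3 = 3.83 m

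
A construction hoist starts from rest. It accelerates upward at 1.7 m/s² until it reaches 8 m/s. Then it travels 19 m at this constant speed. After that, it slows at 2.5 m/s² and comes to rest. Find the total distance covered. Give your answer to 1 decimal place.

Phase 1 (accelerating): v₀ = 0 m/s, a = 1.7 m/s².
v = v₀ + at → t = (8 − 0) / 1.7 = 4.71 s
v² = v₀² + 2aΔx → Δx = (8² − 0²)/(2·1.7) = 18.8 m

Phase 2 (constant speed): v₀ = 8.00 m/s, a = 0 m/s².
Constant speed: t = d/v = 19/8.00 = 2.38 s

Phase 3 (decelerating): v₀ = 8.00 m/s, a = -2.5 m/s².
v = v₀ + at → t = (0 − 8.00) / -2.5 = 3.20 s
v² = v₀² + 2aΔx → Δx = (0² − 8.00²)/(2·-2.5) = 12.8 m
Total distance = 18.8 + 19.0 + 12.8 = 50.6 m

50.6 m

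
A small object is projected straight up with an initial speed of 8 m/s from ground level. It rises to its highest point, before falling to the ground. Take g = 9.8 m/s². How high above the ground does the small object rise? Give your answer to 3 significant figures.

Phase 1 (rising): v₀ = 8.00 m/s, a = -9.8 m/s².
v = v₀ + at → t = (0 − 8.00) / -9.8 = 0.816 s
v² = v₀² + 2aΔx → Δx = (0² − 8.00²)/(2·-9.8) = 3.27 m
Maximum height = 3.27 m

3.27 m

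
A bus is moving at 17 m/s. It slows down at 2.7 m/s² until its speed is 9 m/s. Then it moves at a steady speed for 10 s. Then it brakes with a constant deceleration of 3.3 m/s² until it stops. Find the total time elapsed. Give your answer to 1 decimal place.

Phase 1 (decelerating): v₀ = 17.0 m/s, a = -2.7 m/s².
v = v₀ + at → t = (9 − 17.0) / -2.7 = 2.96 s
v² = v₀² + 2aΔx → Δx = (9² − 17.0²)/(2·-2.7) = 38.5 m

Phase 2 (constant speed): v₀ = 9.00 m/s, a = 0 m/s².
v = v₀ + at = 9.00 + (0)(10) = 9.00 m/s
Δx = v₀t + ½at² = 9.00·10 + 0.5·0·10² = 90.0 m

Phase 3 (decelerating): v₀ = 9.00 m/s, a = -3.3 m/s².
v = v₀ + at → t = (0 − 9.00) / -3.3 = 2.73 s
v² = v₀² + 2aΔx → Δx = (0² − 9.00²)/(2·-3.3) = 12.3 m
Total time = 2.96 + 10.0 + 2.73 = 15.7 s

15.7 s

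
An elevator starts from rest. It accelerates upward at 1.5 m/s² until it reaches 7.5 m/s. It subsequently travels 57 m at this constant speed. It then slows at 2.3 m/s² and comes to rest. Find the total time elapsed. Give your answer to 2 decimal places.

Phase 1 (accelerating): v₀ = 0 m/s, a = 1.5 m/s².
v = v₀ + at → t = (7.5 − 0) / 1.5 = 5.00 s
v² = v₀² + 2aΔx → Δx = (7.5² − 0²)/(2·1.5) = 18.8 m

Phase 2 (constant speed): v₀ = 7.50 m/s, a = 0 m/s².
Constant speed: t = d/v = 57/7.50 = 7.60 s

Phase 3 (decelerating): v₀ = 7.50 m/s, a = -2.3 m/s².
v = v₀ + at → t = (0 − 7.50) / -2.3 = 3.26 s
v² = v₀² + 2aΔx → Δx = (0² − 7.50²)/(2·-2.3) = 12.2 m
Total time = 5.00 + 7.60 + 3.26 = 15.9 s

15.86 s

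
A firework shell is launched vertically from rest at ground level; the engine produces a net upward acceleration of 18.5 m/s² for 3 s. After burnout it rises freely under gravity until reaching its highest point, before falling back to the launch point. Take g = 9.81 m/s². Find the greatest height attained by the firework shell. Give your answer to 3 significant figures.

240 m

Phase 1 (powered ascent): v₀ = 0 m/s, a = 18.5 m/s².
v = v₀ + at = 0 + (18.5)(3) = 55.5 m/s
Δx = v₀t + ½at² = 0·3 + 0.5·18.5·3² = 83.2 m

Phase 2 (coasting upward): v₀ = 55.5 m/s, a = -9.81 m/s².
v = v₀ + at → t = (0 − 55.5) / -9.81 = 5.66 s
v² = v₀² + 2aΔx → Δx = (0² − 55.5²)/(2·-9.81) = 157 m
Maximum height = 83.2 + 157 = 240 m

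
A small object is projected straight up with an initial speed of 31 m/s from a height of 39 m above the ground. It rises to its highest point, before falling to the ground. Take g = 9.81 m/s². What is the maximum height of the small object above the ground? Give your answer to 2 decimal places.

87.98 m

Phase 1 (rising): v₀ = 31.0 m/s, a = -9.81 m/s².
v = v₀ + at → t = (0 − 31.0) / -9.81 = 3.16 s
v² = v₀² + 2aΔx → Δx = (0² − 31.0²)/(2·-9.81) = 49.0 m
Maximum height = 39 + 49.0 = 88.0 m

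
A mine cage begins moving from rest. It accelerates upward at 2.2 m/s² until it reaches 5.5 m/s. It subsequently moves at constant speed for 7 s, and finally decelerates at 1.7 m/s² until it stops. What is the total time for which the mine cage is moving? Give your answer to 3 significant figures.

Phase 1 (accelerating): v₀ = 0 m/s, a = 2.2 m/s².
v = v₀ + at → t = (5.5 − 0) / 2.2 = 2.50 s
v² = v₀² + 2aΔx → Δx = (5.5² − 0²)/(2·2.2) = 6.87 m

Phase 2 (constant speed): v₀ = 5.50 m/s, a = 0 m/s².
v = v₀ + at = 5.50 + (0)(7) = 5.50 m/s
Δx = v₀t + ½at² = 5.50·7 + 0.5·0·7² = 38.5 m

Phase 3 (decelerating): v₀ = 5.50 m/s, a = -1.7 m/s².
v = v₀ + at → t = (0 − 5.50) / -1.7 = 3.24 s
v² = v₀² + 2aΔx → Δx = (0² − 5.50²)/(2·-1.7) = 8.90 m
Total time = 2.50 + 7.00 + 3.24 = 12.7 s

12.7 s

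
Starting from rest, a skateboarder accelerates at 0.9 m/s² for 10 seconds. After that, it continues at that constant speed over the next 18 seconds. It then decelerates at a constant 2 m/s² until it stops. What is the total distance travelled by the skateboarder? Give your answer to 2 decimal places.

Phase 1 (accelerating): v₀ = 0 m/s, a = 0.9 m/s².
v = v₀ + at = 0 + (0.9)(10) = 9.00 m/s
Δx = v₀t + ½at² = 0·10 + 0.5·0.9·10² = 45.0 m

Phase 2 (constant speed): v₀ = 9.00 m/s, a = 0 m/s².
v = v₀ + at = 9.00 + (0)(18) = 9.00 m/s
Δx = v₀t + ½at² = 9.00·18 + 0.5·0·18² = 162 m

Phase 3 (decelerating): v₀ = 9.00 m/s, a = -2 m/s².
v = v₀ + at → t = (0 − 9.00) / -2 = 4.50 s
v² = v₀² + 2aΔx → Δx = (0² − 9.00²)/(2·-2) = 20.2 m
Total distance = 45.0 + 162 + 20.2 = 227 m

227.25 m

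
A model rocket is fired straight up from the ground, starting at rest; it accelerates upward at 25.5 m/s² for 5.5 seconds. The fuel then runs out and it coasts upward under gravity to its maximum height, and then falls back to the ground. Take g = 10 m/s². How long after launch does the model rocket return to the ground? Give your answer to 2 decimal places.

Phase 1 (powered ascent): v₀ = 0 m/s, a = 25.5 m/s².
v = v₀ + at = 0 + (25.5)(5.5) = 140 m/s
Δx = v₀t + ½at² = 0·5.5 + 0.5·25.5·5.5² = 386 m

Phase 2 (coasting upward): v₀ = 140 m/s, a = -10 m/s².
v = v₀ + at → t = (0 − 140) / -10 = 14.0 s
v² = v₀² + 2aΔx → Δx = (0² − 140²)/(2·-10) = 984 m

Phase 3 (free fall): v₀ = 0 m/s, a = -10 m/s².
Falls 1370 m from rest: t = √(2·1370/10) = 16.5 s; v = g·t = 165 m/s.
Total time = 5.50 + 14.0 + 16.5 = 36.1 s

36.07 s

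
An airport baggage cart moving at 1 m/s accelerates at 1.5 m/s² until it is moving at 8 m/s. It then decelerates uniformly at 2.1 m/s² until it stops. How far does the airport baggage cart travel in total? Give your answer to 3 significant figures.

Phase 1 (accelerating): v₀ = 1.00 m/s, a = 1.5 m/s².
v = v₀ + at → t = (8 − 1.00) / 1.5 = 4.67 s
v² = v₀² + 2aΔx → Δx = (8² − 1.00²)/(2·1.5) = 21.0 m

Phase 2 (decelerating): v₀ = 8.00 m/s, a = -2.1 m/s².
v = v₀ + at → t = (0 − 8.00) / -2.1 = 3.81 s
v² = v₀² + 2aΔx → Δx = (0² − 8.00²)/(2·-2.1) = 15.2 m
Total distance = 21.0 + 15.2 = 36.2 m

36.2 m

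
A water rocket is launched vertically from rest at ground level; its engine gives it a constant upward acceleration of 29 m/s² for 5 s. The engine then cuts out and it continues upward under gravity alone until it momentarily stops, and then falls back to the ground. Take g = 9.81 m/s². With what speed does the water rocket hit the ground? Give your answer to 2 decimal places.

Phase 1 (powered ascent): v₀ = 0 m/s, a = 29 m/s².
v = v₀ + at = 0 + (29)(5) = 145 m/s
Δx = v₀t + ½at² = 0·5 + 0.5·29·5² = 362 m

Phase 2 (coasting upward): v₀ = 145 m/s, a = -9.81 m/s².
v = v₀ + at → t = (0 − 145) / -9.81 = 14.8 s
v² = v₀² + 2aΔx → Δx = (0² − 145²)/(2·-9.81) = 1070 m

Phase 3 (free fall): v₀ = 0 m/s, a = -9.81 m/s².
Falls 1430 m from rest: t = √(2·1430/9.81) = 17.1 s; v = g·t = 168 m/s.
Impact speed = 168 m/s

167.74 m/s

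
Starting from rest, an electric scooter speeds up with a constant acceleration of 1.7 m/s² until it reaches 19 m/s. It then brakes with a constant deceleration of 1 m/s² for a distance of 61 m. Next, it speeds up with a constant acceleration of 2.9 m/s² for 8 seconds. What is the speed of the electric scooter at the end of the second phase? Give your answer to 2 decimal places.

15.46 m/s

Phase 1 (accelerating): v₀ = 0 m/s, a = 1.7 m/s².
v = v₀ + at → t = (19 − 0) / 1.7 = 11.2 s
v² = v₀² + 2aΔx → Δx = (19² − 0²)/(2·1.7) = 106 m

Phase 2 (decelerating): v₀ = 19.0 m/s, a = -1 m/s².
v² = v₀² + 2aΔx = 19.0² + 2·-1·61 = 239 → v = 15.5 m/s
t = (v − v₀)/a = (15.5 − 19.0)/-1 = 3.54 s
Speed at end of phase 2 = 15.5 m/s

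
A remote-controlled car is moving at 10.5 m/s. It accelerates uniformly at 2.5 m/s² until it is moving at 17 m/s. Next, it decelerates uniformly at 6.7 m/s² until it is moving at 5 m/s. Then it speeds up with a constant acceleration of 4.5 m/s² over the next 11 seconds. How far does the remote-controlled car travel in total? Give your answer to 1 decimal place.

Phase 1 (accelerating): v₀ = 10.5 m/s, a = 2.5 m/s².
v = v₀ + at → t = (17 − 10.5) / 2.5 = 2.60 s
v² = v₀² + 2aΔx → Δx = (17² − 10.5²)/(2·2.5) = 35.8 m

Phase 2 (decelerating): v₀ = 17.0 m/s, a = -6.7 m/s².
v = v₀ + at → t = (5 − 17.0) / -6.7 = 1.79 s
v² = v₀² + 2aΔx → Δx = (5² − 17.0²)/(2·-6.7) = 19.7 m

Phase 3 (accelerating): v₀ = 5.00 m/s, a = 4.5 m/s².
v = v₀ + at = 5.00 + (4.5)(11) = 54.5 m/s
Δx = v₀t + ½at² = 5.00·11 + 0.5·4.5·11² = 327 m
Total distance = 35.8 + 19.7 + 327 = 383 m

382.7 m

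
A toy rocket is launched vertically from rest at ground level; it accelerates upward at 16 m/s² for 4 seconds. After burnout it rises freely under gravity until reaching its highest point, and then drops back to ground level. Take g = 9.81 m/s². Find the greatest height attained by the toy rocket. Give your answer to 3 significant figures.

Phase 1 (powered ascent): v₀ = 0 m/s, a = 16 m/s².
v = v₀ + at = 0 + (16)(4) = 64.0 m/s
Δx = v₀t + ½at² = 0·4 + 0.5·16·4² = 128 m

Phase 2 (coasting upward): v₀ = 64.0 m/s, a = -9.81 m/s².
v = v₀ + at → t = (0 − 64.0) / -9.81 = 6.52 s
v² = v₀² + 2aΔx → Δx = (0² − 64.0²)/(2·-9.81) = 209 m
Maximum height = 128 + 209 = 337 m

337 m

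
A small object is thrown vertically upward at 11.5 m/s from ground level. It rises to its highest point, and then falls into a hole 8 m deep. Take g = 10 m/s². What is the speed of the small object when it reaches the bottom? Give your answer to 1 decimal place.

Phase 1 (rising): v₀ = 11.5 m/s, a = -10 m/s².
v = v₀ + at → t = (0 − 11.5) / -10 = 1.15 s
v² = v₀² + 2aΔx → Δx = (0² − 11.5²)/(2·-10) = 6.61 m

Phase 2 (falling): v₀ = 0 m/s, a = -10 m/s².
Falls 14.6 m from rest: t = √(2·14.6/10) = 1.71 s; v = g·t = 17.1 m/s.
Final speed = 17.1 m/s

17.1 m/s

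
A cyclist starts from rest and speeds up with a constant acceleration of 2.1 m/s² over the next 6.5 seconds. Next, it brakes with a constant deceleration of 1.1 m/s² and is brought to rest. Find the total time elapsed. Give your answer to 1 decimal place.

18.9 s

Phase 1 (accelerating): v₀ = 0 m/s, a = 2.1 m/s².
v = v₀ + at = 0 + (2.1)(6.5) = 13.7 m/s
Δx = v₀t + ½at² = 0·6.5 + 0.5·2.1·6.5² = 44.4 m

Phase 2 (decelerating): v₀ = 13.7 m/s, a = -1.1 m/s².
v = v₀ + at → t = (0 − 13.7) / -1.1 = 12.4 s
v² = v₀² + 2aΔx → Δx = (0² − 13.7²)/(2·-1.1) = 84.7 m
Total time = 6.50 + 12.4 = 18.9 s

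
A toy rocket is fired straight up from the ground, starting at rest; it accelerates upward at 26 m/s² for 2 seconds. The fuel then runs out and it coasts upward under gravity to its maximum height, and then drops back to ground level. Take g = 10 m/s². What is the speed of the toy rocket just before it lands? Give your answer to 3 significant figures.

61.2 m/s

Phase 1 (powered ascent): v₀ = 0 m/s, a = 26 m/s².
v = v₀ + at = 0 + (26)(2) = 52.0 m/s
Δx = v₀t + ½at² = 0·2 + 0.5·26·2² = 52.0 m

Phase 2 (coasting upward): v₀ = 52.0 m/s, a = -10 m/s².
v = v₀ + at → t = (0 − 52.0) / -10 = 5.20 s
v² = v₀² + 2aΔx → Δx = (0² − 52.0²)/(2·-10) = 135 m

Phase 3 (free fall): v₀ = 0 m/s, a = -10 m/s².
Falls 187 m from rest: t = √(2·187/10) = 6.12 s; v = g·t = 61.2 m/s.
Impact speed = 61.2 m/s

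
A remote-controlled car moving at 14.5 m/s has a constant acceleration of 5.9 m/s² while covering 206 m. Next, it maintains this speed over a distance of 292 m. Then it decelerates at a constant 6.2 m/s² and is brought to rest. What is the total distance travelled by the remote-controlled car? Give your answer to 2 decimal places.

Phase 1 (accelerating): v₀ = 14.5 m/s, a = 5.9 m/s².
v² = v₀² + 2aΔx = 14.5² + 2·5.9·206 = 2640 → v = 51.4 m/s
t = (v − v₀)/a = (51.4 − 14.5)/5.9 = 6.25 s

Phase 2 (constant speed): v₀ = 51.4 m/s, a = 0 m/s².
Constant speed: t = d/v = 292/51.4 = 5.68 s

Phase 3 (decelerating): v₀ = 51.4 m/s, a = -6.2 m/s².
v = v₀ + at → t = (0 − 51.4) / -6.2 = 8.29 s
v² = v₀² + 2aΔx → Δx = (0² − 51.4²)/(2·-6.2) = 213 m
Total distance = 206 + 292 + 213 = 711 m

710.99 m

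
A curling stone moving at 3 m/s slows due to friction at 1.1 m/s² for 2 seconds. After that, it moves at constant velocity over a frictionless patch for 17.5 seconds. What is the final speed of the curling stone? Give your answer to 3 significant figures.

0.800 m/s

Phase 1 (decelerating): v₀ = 3.00 m/s, a = -1.1 m/s².
v = v₀ + at = 3.00 + (-1.1)(2) = 0.800 m/s
Δx = v₀t + ½at² = 3.00·2 + 0.5·-1.1·2² = 3.80 m

Phase 2 (constant speed): v₀ = 0.800 m/s, a = 0 m/s².
v = v₀ + at = 0.800 + (0)(17.5) = 0.800 m/s
Δx = v₀t + ½at² = 0.800·17.5 + 0.5·0·17.5² = 14.0 m
Final speed = 0.800 m/s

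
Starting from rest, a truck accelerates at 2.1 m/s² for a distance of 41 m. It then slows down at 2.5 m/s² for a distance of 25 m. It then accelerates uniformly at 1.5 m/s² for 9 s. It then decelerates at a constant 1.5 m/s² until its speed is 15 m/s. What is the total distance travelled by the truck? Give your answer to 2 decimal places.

Phase 1 (accelerating): v₀ = 0 m/s, a = 2.1 m/s².
v² = v₀² + 2aΔx = 0² + 2·2.1·41 = 172 → v = 13.1 m/s
t = (v − v₀)/a = (13.1 − 0)/2.1 = 6.25 s

Phase 2 (decelerating): v₀ = 13.1 m/s, a = -2.5 m/s².
v² = v₀² + 2aΔx = 13.1² + 2·-2.5·25 = 47.2 → v = 6.87 m/s
t = (v − v₀)/a = (6.87 − 13.1)/-2.5 = 2.50 s

Phase 3 (accelerating): v₀ = 6.87 m/s, a = 1.5 m/s².
v = v₀ + at = 6.87 + (1.5)(9) = 20.4 m/s
Δx = v₀t + ½at² = 6.87·9 + 0.5·1.5·9² = 123 m

Phase 4 (decelerating): v₀ = 20.4 m/s, a = -1.5 m/s².
v = v₀ + at → t = (15 − 20.4) / -1.5 = 3.58 s
v² = v₀² + 2aΔx → Δx = (15² − 20.4²)/(2·-1.5) = 63.3 m
Total distance = 41.0 + 25.0 + 123 + 63.3 = 252 m

251.90 m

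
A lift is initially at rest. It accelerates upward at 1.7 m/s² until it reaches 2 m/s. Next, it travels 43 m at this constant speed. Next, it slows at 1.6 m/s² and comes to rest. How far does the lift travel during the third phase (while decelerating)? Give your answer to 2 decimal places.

1.25 m

Phase 1 (accelerating): v₀ = 0 m/s, a = 1.7 m/s².
v = v₀ + at → t = (2 − 0) / 1.7 = 1.18 s
v² = v₀² + 2aΔx → Δx = (2² − 0²)/(2·1.7) = 1.18 m

Phase 2 (constant speed): v₀ = 2.00 m/s, a = 0 m/s².
Constant speed: t = d/v = 43/2.00 = 21.5 s

Phase 3 (decelerating): v₀ = 2.00 m/s, a = -1.6 m/s².
v = v₀ + at → t = (0 − 2.00) / -1.6 = 1.25 s
v² = v₀² + 2aΔx → Δx = (0² − 2.00²)/(2·-1.6) = 1.25 m
Distance in phase 3 = 1.25 m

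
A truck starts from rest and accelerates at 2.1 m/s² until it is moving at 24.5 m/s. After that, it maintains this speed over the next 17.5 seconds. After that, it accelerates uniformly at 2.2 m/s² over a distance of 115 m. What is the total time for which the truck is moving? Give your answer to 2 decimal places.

33.15 s

Phase 1 (accelerating): v₀ = 0 m/s, a = 2.1 m/s².
v = v₀ + at → t = (24.5 − 0) / 2.1 = 11.7 s
v² = v₀² + 2aΔx → Δx = (24.5² − 0²)/(2·2.1) = 143 m

Phase 2 (constant speed): v₀ = 24.5 m/s, a = 0 m/s².
v = v₀ + at = 24.5 + (0)(17.5) = 24.5 m/s
Δx = v₀t + ½at² = 24.5·17.5 + 0.5·0·17.5² = 429 m

Phase 3 (accelerating): v₀ = 24.5 m/s, a = 2.2 m/s².
v² = v₀² + 2aΔx = 24.5² + 2·2.2·115 = 1110 → v = 33.3 m/s
t = (v − v₀)/a = (33.3 − 24.5)/2.2 = 3.98 s
Total time = 11.7 + 17.5 + 3.98 = 33.1 s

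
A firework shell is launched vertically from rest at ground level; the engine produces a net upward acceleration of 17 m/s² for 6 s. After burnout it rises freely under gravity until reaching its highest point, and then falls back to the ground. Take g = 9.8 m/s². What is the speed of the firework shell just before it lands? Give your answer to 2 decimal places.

Phase 1 (powered ascent): v₀ = 0 m/s, a = 17 m/s².
v = v₀ + at = 0 + (17)(6) = 102 m/s
Δx = v₀t + ½at² = 0·6 + 0.5·17·6² = 306 m

Phase 2 (coasting upward): v₀ = 102 m/s, a = -9.8 m/s².
v = v₀ + at → t = (0 − 102) / -9.8 = 10.4 s
v² = v₀² + 2aΔx → Δx = (0² − 102²)/(2·-9.8) = 531 m

Phase 3 (free fall): v₀ = 0 m/s, a = -9.8 m/s².
Falls 837 m from rest: t = √(2·837/9.8) = 13.1 s; v = g·t = 128 m/s.
Impact speed = 128 m/s

128.07 m/s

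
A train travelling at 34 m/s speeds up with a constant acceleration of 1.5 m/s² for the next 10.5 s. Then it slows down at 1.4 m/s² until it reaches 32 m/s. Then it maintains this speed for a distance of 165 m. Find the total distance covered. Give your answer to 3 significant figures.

1120 m

Phase 1 (accelerating): v₀ = 34.0 m/s, a = 1.5 m/s².
v = v₀ + at = 34.0 + (1.5)(10.5) = 49.8 m/s
Δx = v₀t + ½at² = 34.0·10.5 + 0.5·1.5·10.5² = 440 m

Phase 2 (decelerating): v₀ = 49.8 m/s, a = -1.4 m/s².
v = v₀ + at → t = (32 − 49.8) / -1.4 = 12.7 s
v² = v₀² + 2aΔx → Δx = (32² − 49.8²)/(2·-1.4) = 518 m

Phase 3 (constant speed): v₀ = 32.0 m/s, a = 0 m/s².
Constant speed: t = d/v = 165/32.0 = 5.16 s
Total distance = 440 + 518 + 165 = 1120 m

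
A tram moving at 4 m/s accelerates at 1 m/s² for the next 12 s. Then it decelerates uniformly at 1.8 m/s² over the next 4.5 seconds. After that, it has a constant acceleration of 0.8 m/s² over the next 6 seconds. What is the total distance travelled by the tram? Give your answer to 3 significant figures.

Phase 1 (accelerating): v₀ = 4.00 m/s, a = 1 m/s².
v = v₀ + at = 4.00 + (1)(12) = 16.0 m/s
Δx = v₀t + ½at² = 4.00·12 + 0.5·1·12² = 120 m

Phase 2 (decelerating): v₀ = 16.0 m/s, a = -1.8 m/s².
v = v₀ + at = 16.0 + (-1.8)(4.5) = 7.90 m/s
Δx = v₀t + ½at² = 16.0·4.5 + 0.5·-1.8·4.5² = 53.8 m

Phase 3 (accelerating): v₀ = 7.90 m/s, a = 0.8 m/s².
v = v₀ + at = 7.90 + (0.8)(6) = 12.7 m/s
Δx = v₀t + ½at² = 7.90·6 + 0.5·0.8·6² = 61.8 m
Total distance = 120 + 53.8 + 61.8 = 236 m

236 m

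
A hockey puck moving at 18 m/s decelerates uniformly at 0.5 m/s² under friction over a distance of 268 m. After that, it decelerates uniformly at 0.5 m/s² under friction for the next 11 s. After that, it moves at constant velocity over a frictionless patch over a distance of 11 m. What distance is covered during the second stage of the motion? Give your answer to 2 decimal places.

52.07 m

Phase 1 (decelerating): v₀ = 18.0 m/s, a = -0.5 m/s².
v² = v₀² + 2aΔx = 18.0² + 2·-0.5·268 = 56.0 → v = 7.48 m/s
t = (v − v₀)/a = (7.48 − 18.0)/-0.5 = 21.0 s

Phase 2 (decelerating): v₀ = 7.48 m/s, a = -0.5 m/s².
v = v₀ + at = 7.48 + (-0.5)(11) = 1.98 m/s
Δx = v₀t + ½at² = 7.48·11 + 0.5·-0.5·11² = 52.1 m
Distance in phase 2 = 52.1 m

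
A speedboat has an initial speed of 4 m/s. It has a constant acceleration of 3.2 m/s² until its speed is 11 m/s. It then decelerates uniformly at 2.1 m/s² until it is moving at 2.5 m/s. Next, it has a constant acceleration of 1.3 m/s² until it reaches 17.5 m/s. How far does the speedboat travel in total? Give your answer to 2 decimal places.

Phase 1 (accelerating): v₀ = 4.00 m/s, a = 3.2 m/s².
v = v₀ + at → t = (11 − 4.00) / 3.2 = 2.19 s
v² = v₀² + 2aΔx → Δx = (11² − 4.00²)/(2·3.2) = 16.4 m

Phase 2 (decelerating): v₀ = 11.0 m/s, a = -2.1 m/s².
v = v₀ + at → t = (2.5 − 11.0) / -2.1 = 4.05 s
v² = v₀² + 2aΔx → Δx = (2.5² − 11.0²)/(2·-2.1) = 27.3 m

Phase 3 (accelerating): v₀ = 2.50 m/s, a = 1.3 m/s².
v = v₀ + at → t = (17.5 − 2.50) / 1.3 = 11.5 s
v² = v₀² + 2aΔx → Δx = (17.5² − 2.50²)/(2·1.3) = 115 m
Total distance = 16.4 + 27.3 + 115 = 159 m

159.11 m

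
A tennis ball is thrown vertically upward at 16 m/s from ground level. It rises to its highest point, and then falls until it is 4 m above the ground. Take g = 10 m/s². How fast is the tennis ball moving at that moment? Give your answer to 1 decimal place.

Phase 1 (rising): v₀ = 16.0 m/s, a = -10 m/s².
v = v₀ + at → t = (0 − 16.0) / -10 = 1.60 s
v² = v₀² + 2aΔx → Δx = (0² − 16.0²)/(2·-10) = 12.8 m

Phase 2 (falling): v₀ = 0 m/s, a = -10 m/s².
Falls 8.80 m from rest: t = √(2·8.80/10) = 1.33 s; v = g·t = 13.3 m/s.
Final speed = 13.3 m/s

13.3 m/s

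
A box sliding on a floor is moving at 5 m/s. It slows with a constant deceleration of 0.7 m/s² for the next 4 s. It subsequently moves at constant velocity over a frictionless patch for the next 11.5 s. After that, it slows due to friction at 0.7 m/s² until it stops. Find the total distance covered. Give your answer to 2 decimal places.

43.16 m

Phase 1 (decelerating): v₀ = 5.00 m/s, a = -0.7 m/s².
v = v₀ + at = 5.00 + (-0.7)(4) = 2.20 m/s
Δx = v₀t + ½at² = 5.00·4 + 0.5·-0.7·4² = 14.4 m

Phase 2 (constant speed): v₀ = 2.20 m/s, a = 0 m/s².
v = v₀ + at = 2.20 + (0)(11.5) = 2.20 m/s
Δx = v₀t + ½at² = 2.20·11.5 + 0.5·0·11.5² = 25.3 m

Phase 3 (decelerating): v₀ = 2.20 m/s, a = -0.7 m/s².
v = v₀ + at → t = (0 − 2.20) / -0.7 = 3.14 s
v² = v₀² + 2aΔx → Δx = (0² − 2.20²)/(2·-0.7) = 3.46 m
Total distance = 14.4 + 25.3 + 3.46 = 43.2 m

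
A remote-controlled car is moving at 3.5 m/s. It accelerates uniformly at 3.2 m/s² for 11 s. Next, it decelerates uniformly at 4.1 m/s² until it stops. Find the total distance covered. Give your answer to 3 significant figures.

Phase 1 (accelerating): v₀ = 3.50 m/s, a = 3.2 m/s².
v = v₀ + at = 3.50 + (3.2)(11) = 38.7 m/s
Δx = v₀t + ½at² = 3.50·11 + 0.5·3.2·11² = 232 m

Phase 2 (decelerating): v₀ = 38.7 m/s, a = -4.1 m/s².
v = v₀ + at → t = (0 − 38.7) / -4.1 = 9.44 s
v² = v₀² + 2aΔx → Δx = (0² − 38.7²)/(2·-4.1) = 183 m
Total distance = 232 + 183 = 415 m

415 m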